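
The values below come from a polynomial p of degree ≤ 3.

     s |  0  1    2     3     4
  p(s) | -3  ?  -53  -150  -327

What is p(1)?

-12

The 4 known points determine the degree-3 polynomial uniquely.
Write p(s) = as^3 + bs^2 + cs + d. Substituting each data point gives a linear system:
  d = -3
  8a + 4b + 2c + d = -53
  27a + 9b + 3c + d = -150
  64a + 16b + 4c + d = -327
Solving the system yields a = -4, b = -4, c = -1, d = -3.
So p(s) = -4s^3 - 4s^2 - s - 3.
Then p(1) = -12.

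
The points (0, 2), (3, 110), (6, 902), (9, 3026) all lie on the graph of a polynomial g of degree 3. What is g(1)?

2

Forward differences of the values at u = 0, 3, 6, 9:
  g  : 2  110  902  3026
  Δ  : 108  792  2124
  Δ^2: 684  1332
  Δ^3: 648
The third differences are constant, confirming degree 3.
Interpolating (Newton forward form) and evaluating at u = 1 gives g(1) = 2.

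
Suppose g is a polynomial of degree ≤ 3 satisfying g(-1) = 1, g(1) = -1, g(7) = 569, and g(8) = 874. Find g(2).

4

Write g(s) = as^3 + bs^2 + cs + d. Substituting each data point gives a linear system:
  -a + b - c + d = 1
  a + b + c + d = -1
  343a + 49b + 7c + d = 569
  512a + 64b + 8c + d = 874
Solving the system yields a = 2, b = -2, c = -3, d = 2.
So g(s) = 2s³ - 2s² - 3s + 2.
Then g(2) = 4.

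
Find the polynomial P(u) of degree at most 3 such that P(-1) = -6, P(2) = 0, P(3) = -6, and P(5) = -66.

Using the Lagrange interpolation formula with nodes -1, 2, 3, 5:
  L_0(u) = (u - 2)(u - 3)(u - 5) / -72
  L_1(u) = (u + 1)(u - 3)(u - 5) / 9
  L_2(u) = (u + 1)(u - 2)(u - 5) / -8
  L_3(u) = (u + 1)(u - 2)(u - 3) / 36
Then P(u) = -6·L_0(u) + 0·L_1(u) - 6·L_2(u) - 66·L_3(u).
Expanding and collecting terms gives P(u) = -u³ + 2u² + 3u - 6.
Check: P(2) = 0. ✓

P(u) = -u^3 + 2u^2 + 3u - 6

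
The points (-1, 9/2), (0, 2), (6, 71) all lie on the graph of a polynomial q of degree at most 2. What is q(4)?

32

Using the Lagrange interpolation formula with nodes -1, 0, 6:
  L_0(n) = n(n - 6) / 7
  L_1(n) = (n + 1)(n - 6) / -6
  L_2(n) = (n + 1)n / 42
Then q(n) = 9/2·L_0(n) + 2·L_1(n) + 71·L_2(n).
Expanding and collecting terms gives q(n) = 2n² - (1/2)n + 2.
Evaluating at n = 4: q(4) = 32.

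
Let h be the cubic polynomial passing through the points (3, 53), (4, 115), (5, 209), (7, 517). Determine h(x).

Using the Lagrange interpolation formula with nodes 3, 4, 5, 7:
  L_0(x) = (x - 4)(x - 5)(x - 7) / -8
  L_1(x) = (x - 3)(x - 5)(x - 7) / 3
  L_2(x) = (x - 3)(x - 4)(x - 7) / -4
  L_3(x) = (x - 3)(x - 4)(x - 5) / 24
Then h(x) = 53·L_0(x) + 115·L_1(x) + 209·L_2(x) + 517·L_3(x).
Expanding and collecting terms gives h(x) = x³ + 4x² - 3x - 1.
Check: h(7) = 517. ✓

h(x) = x^3 + 4x^2 - 3x - 1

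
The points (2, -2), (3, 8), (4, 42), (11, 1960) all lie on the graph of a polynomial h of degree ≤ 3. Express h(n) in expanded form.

h(n) = 2n^3 - 6n^2 + 2n + 2

Using the Lagrange interpolation formula with nodes 2, 3, 4, 11:
  L_0(n) = (n - 3)(n - 4)(n - 11) / -18
  L_1(n) = (n - 2)(n - 4)(n - 11) / 8
  L_2(n) = (n - 2)(n - 3)(n - 11) / -14
  L_3(n) = (n - 2)(n - 3)(n - 4) / 504
Then h(n) = -2·L_0(n) + 8·L_1(n) + 42·L_2(n) + 1960·L_3(n).
Expanding and collecting terms gives h(n) = 2n^3 - 6n^2 + 2n + 2.
Check: h(3) = 8. ✓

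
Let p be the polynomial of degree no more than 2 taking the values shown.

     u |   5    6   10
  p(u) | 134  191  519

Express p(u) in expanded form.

Write p(u) = au^2 + bu + c. Substituting each data point gives a linear system:
  25a + 5b + c = 134
  36a + 6b + c = 191
  100a + 10b + c = 519
Solving the system yields a = 5, b = 2, c = -1.
So p(u) = 5u^2 + 2u - 1.
Check: p(5) = 134. ✓

p(u) = 5u^2 + 2u - 1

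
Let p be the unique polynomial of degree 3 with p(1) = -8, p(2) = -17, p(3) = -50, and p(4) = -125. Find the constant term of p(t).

-5

Write p(t) = at^3 + bt^2 + ct + d. Substituting each data point gives a linear system:
  a + b + c + d = -8
  8a + 4b + 2c + d = -17
  27a + 9b + 3c + d = -50
  64a + 16b + 4c + d = -125
Solving the system yields a = -3, b = 6, c = -6, d = -5.
So p(t) = -3t^3 + 6t^2 - 6t - 5.
The constant term is -5.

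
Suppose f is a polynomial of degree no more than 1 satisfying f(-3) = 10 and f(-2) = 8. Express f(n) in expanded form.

Using the Lagrange interpolation formula with nodes -3, -2:
  L_0(n) = (n + 2) / -1
  L_1(n) = (n + 3) / 1
Then f(n) = 10·L_0(n) + 8·L_1(n).
Expanding and collecting terms gives f(n) = -2n + 4.
Check: f(-3) = 10. ✓

f(n) = -2n + 4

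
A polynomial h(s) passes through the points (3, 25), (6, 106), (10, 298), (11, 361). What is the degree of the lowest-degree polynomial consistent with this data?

2

Divided differences on the nodes 3, 6, 10, 11:
  order 0: 25  106  298  361
  order 1: 27  48  63
  order 2: 3  3
  order 3: 0
The order-2 divided differences are all 3 (nonzero) and every higher order vanishes, so the data lies on a polynomial of degree exactly 2.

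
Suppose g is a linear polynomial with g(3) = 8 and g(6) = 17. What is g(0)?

-1

Write g(u) = au + b. Substituting each data point gives a linear system:
  3a + b = 8
  6a + b = 17
Solving the system yields a = 3, b = -1.
So g(u) = 3u - 1.
Then g(0) = -1.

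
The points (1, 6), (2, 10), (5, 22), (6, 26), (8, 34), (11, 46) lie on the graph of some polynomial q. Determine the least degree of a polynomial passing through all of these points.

Divided differences on the nodes 1, 2, 5, 6, 8, 11:
  order 0: 6  10  22  26  34  46
  order 1: 4  4  4  4  4
  order 2: 0  0  0  0
  order 3: 0  0  0
  order 4: 0  0
  order 5: 0
The order-1 divided differences are all 4 (nonzero) and every higher order vanishes, so the data lies on a polynomial of degree exactly 1.

1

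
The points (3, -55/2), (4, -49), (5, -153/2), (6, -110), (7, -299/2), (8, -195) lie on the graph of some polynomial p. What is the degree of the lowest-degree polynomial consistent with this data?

Forward differences of the values at s = 3, 4, 5, 6, 7, 8:
  p  : -55/2  -49  -153/2  -110  -299/2  -195
  Δ  : -43/2  -55/2  -67/2  -79/2  -91/2
  Δ^2: -6  -6  -6  -6
  Δ^3: 0  0  0
  Δ^4: 0  0
  Δ^5: 0
The second differences are constant (-6) and nonzero, while all higher differences vanish, so the minimal degree is 2.

2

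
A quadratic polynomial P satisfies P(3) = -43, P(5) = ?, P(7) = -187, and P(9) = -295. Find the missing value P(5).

On equispaced nodes a degree-2 polynomial has vanishing third forward difference, so
  - P(3) + 3·P(5) - 3·P(7) + P(9) = 0.
Substituting the known values and solving for P(5):
  3·P(5) = -309
  P(5) = -103.

-103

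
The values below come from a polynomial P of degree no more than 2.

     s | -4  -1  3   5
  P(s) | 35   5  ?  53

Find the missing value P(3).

21

The 3 known points determine the degree-2 polynomial uniquely.
Write P(s) = as^2 + bs + c. Substituting each data point gives a linear system:
  16a - 4b + c = 35
  a - b + c = 5
  25a + 5b + c = 53
Solving the system yields a = 2, b = 0, c = 3.
So P(s) = 2s^2 + 3.
Then P(3) = 21.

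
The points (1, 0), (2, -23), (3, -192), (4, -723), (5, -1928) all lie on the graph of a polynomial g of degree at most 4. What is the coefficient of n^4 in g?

Write g(n) = an^4 + bn^3 + cn^2 + dn + e. Substituting each data point gives a linear system:
  a + b + c + d + e = 0
  16a + 8b + 4c + 2d + e = -23
  81a + 27b + 9c + 3d + e = -192
  256a + 64b + 16c + 4d + e = -723
  625a + 125b + 25c + 5d + e = -1928
Solving the system yields a = -4, b = 4, c = 3, d = 0, e = -3.
So g(n) = -4n^4 + 4n^3 + 3n^2 - 3.
The leading coefficient is -4.

-4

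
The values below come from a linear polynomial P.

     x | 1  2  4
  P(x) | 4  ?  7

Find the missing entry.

5

The 2 known points determine the degree-1 polynomial uniquely.
Write P(x) = ax + b. Substituting each data point gives a linear system:
  a + b = 4
  4a + b = 7
Solving the system yields a = 1, b = 3.
So P(x) = x + 3.
Then P(2) = 5.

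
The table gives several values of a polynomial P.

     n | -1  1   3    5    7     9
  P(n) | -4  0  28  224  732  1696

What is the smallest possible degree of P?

3

Forward differences of the values at n = -1, 1, 3, 5, 7, 9:
  P  : -4  0  28  224  732  1696
  Δ  : 4  28  196  508  964
  Δ^2: 24  168  312  456
  Δ^3: 144  144  144
  Δ^4: 0  0
  Δ^5: 0
The third differences are constant (144) and nonzero, while all higher differences vanish, so the minimal degree is 3.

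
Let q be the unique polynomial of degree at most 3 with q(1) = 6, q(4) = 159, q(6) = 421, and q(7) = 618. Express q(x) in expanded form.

q(x) = x^3 + 5x^2 + 5x - 5

Write q(x) = ax^3 + bx^2 + cx + d. Substituting each data point gives a linear system:
  a + b + c + d = 6
  64a + 16b + 4c + d = 159
  216a + 36b + 6c + d = 421
  343a + 49b + 7c + d = 618
Solving the system yields a = 1, b = 5, c = 5, d = -5.
So q(x) = x^3 + 5x^2 + 5x - 5.
Check: q(7) = 618. ✓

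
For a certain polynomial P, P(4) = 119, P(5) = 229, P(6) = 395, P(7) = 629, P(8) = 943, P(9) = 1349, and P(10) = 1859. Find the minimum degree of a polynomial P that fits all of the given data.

Forward differences of the values at n = 4, 5, 6, 7, 8, 9, 10:
  P  : 119  229  395  629  943  1349  1859
  Δ  : 110  166  234  314  406  510
  Δ^2: 56  68  80  92  104
  Δ^3: 12  12  12  12
  Δ^4: 0  0  0
  Δ^5: 0  0
  Δ^6: 0
The third differences are constant (12) and nonzero, while all higher differences vanish, so the minimal degree is 3.

3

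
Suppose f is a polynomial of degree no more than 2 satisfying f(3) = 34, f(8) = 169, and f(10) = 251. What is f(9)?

Using the Lagrange interpolation formula with nodes 3, 8, 10:
  L_0(t) = (t - 8)(t - 10) / 35
  L_1(t) = (t - 3)(t - 10) / -10
  L_2(t) = (t - 3)(t - 8) / 14
Then f(t) = 34·L_0(t) + 169·L_1(t) + 251·L_2(t).
Expanding and collecting terms gives f(t) = 2t² + 5t + 1.
Evaluating at t = 9: f(9) = 208.

208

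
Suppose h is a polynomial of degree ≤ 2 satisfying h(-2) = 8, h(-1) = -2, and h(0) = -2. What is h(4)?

98

Using the Lagrange interpolation formula with nodes -2, -1, 0:
  L_0(x) = (x + 1)x / 2
  L_1(x) = (x + 2)x / -1
  L_2(x) = (x + 2)(x + 1) / 2
Then h(x) = 8·L_0(x) - 2·L_1(x) - 2·L_2(x).
Expanding and collecting terms gives h(x) = 5x^2 + 5x - 2.
Evaluating at x = 4: h(4) = 98.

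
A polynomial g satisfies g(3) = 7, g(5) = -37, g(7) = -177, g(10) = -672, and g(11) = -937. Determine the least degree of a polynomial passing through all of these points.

Divided differences on the nodes 3, 5, 7, 10, 11:
  order 0: 7  -37  -177  -672  -937
  order 1: -22  -70  -165  -265
  order 2: -12  -19  -25
  order 3: -1  -1
  order 4: 0
The order-3 divided differences are all -1 (nonzero) and every higher order vanishes, so the data lies on a polynomial of degree exactly 3.

3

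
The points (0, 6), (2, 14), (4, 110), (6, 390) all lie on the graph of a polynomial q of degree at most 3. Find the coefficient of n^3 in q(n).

2

Write q(n) = an^3 + bn^2 + cn + d. Substituting each data point gives a linear system:
  d = 6
  8a + 4b + 2c + d = 14
  64a + 16b + 4c + d = 110
  216a + 36b + 6c + d = 390
Solving the system yields a = 2, b = -1, c = -2, d = 6.
So q(n) = 2n^3 - n^2 - 2n + 6.
The leading coefficient is 2.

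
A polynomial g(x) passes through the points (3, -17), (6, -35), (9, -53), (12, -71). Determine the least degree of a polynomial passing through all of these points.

1

Forward differences of the values at x = 3, 6, 9, 12:
  g  : -17  -35  -53  -71
  Δ  : -18  -18  -18
  Δ^2: 0  0
  Δ^3: 0
The first differences are constant (-18) and nonzero, while all higher differences vanish, so the minimal degree is 1.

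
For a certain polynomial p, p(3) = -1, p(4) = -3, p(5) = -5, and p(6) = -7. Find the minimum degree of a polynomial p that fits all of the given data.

Forward differences of the values at s = 3, 4, 5, 6:
  p  : -1  -3  -5  -7
  Δ  : -2  -2  -2
  Δ^2: 0  0
  Δ^3: 0
The first differences are constant (-2) and nonzero, while all higher differences vanish, so the minimal degree is 1.

1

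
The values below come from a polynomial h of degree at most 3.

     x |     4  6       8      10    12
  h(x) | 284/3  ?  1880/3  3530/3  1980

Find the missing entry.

The 4 known points determine the degree-3 polynomial uniquely.
Write h(x) = ax^3 + bx^2 + cx + d. Substituting each data point gives a linear system:
  64a + 16b + 4c + d = 284/3
  512a + 64b + 8c + d = 1880/3
  1000a + 100b + 10c + d = 3530/3
  1728a + 144b + 12c + d = 1980
Solving the system yields a = 1, b = 5/3, c = 1, d = 0.
So h(x) = x^3 + (5/3)x^2 + x.
Then h(6) = 282.

282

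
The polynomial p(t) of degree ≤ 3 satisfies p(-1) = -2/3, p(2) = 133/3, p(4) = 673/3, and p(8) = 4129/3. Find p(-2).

Using the Lagrange interpolation formula with nodes -1, 2, 4, 8:
  L_0(t) = (t - 2)(t - 4)(t - 8) / -135
  L_1(t) = (t + 1)(t - 4)(t - 8) / 36
  L_2(t) = (t + 1)(t - 2)(t - 8) / -40
  L_3(t) = (t + 1)(t - 2)(t - 4) / 216
Then p(t) = -2/3·L_0(t) + 133/3·L_1(t) + 673/3·L_2(t) + 4129/3·L_3(t).
Expanding and collecting terms gives p(t) = 2t³ + 5t² + 4t + 1/3.
Evaluating at t = -2: p(-2) = -11/3.

-11/3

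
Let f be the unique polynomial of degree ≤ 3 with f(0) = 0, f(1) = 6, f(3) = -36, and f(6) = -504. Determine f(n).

f(n) = -3n^3 + 3n^2 + 6n

Write f(n) = an^3 + bn^2 + cn + d. Substituting each data point gives a linear system:
  d = 0
  a + b + c + d = 6
  27a + 9b + 3c + d = -36
  216a + 36b + 6c + d = -504
Solving the system yields a = -3, b = 3, c = 6, d = 0.
So f(n) = -3n³ + 3n² + 6n.
Check: f(3) = -36. ✓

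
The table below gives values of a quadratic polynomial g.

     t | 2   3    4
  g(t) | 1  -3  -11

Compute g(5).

Using the Lagrange interpolation formula with nodes 2, 3, 4:
  L_0(t) = (t - 3)(t - 4) / 2
  L_1(t) = (t - 2)(t - 4) / -1
  L_2(t) = (t - 2)(t - 3) / 2
Then g(t) = 1·L_0(t) - 3·L_1(t) - 11·L_2(t).
Expanding and collecting terms gives g(t) = -2t^2 + 6t - 3.
Evaluating at t = 5: g(5) = -23.

-23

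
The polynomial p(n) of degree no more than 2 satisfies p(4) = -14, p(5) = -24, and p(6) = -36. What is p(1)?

Forward differences of the values at n = 4, 5, 6:
  p  : -14  -24  -36
  Δ  : -10  -12
  Δ^2: -2
The second differences are constant, confirming degree 2.
Interpolating (Newton forward form) and evaluating at n = 1 gives p(1) = 4.

4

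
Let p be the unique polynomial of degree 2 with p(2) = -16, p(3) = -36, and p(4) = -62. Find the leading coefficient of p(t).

-3

Write p(t) = at^2 + bt + c. Substituting each data point gives a linear system:
  4a + 2b + c = -16
  9a + 3b + c = -36
  16a + 4b + c = -62
Solving the system yields a = -3, b = -5, c = 6.
So p(t) = -3t² - 5t + 6.
The leading coefficient is -3.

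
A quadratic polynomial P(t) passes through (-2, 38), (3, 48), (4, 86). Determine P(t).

P(t) = 6t^2 - 4t + 6

Using the Lagrange interpolation formula with nodes -2, 3, 4:
  L_0(t) = (t - 3)(t - 4) / 30
  L_1(t) = (t + 2)(t - 4) / -5
  L_2(t) = (t + 2)(t - 3) / 6
Then P(t) = 38·L_0(t) + 48·L_1(t) + 86·L_2(t).
Expanding and collecting terms gives P(t) = 6t^2 - 4t + 6.
Check: P(3) = 48. ✓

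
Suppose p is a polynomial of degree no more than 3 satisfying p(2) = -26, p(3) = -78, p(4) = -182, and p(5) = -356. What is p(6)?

-618

Forward differences of the values at n = 2, 3, 4, 5:
  p  : -26  -78  -182  -356
  Δ  : -52  -104  -174
  Δ^2: -52  -70
  Δ^3: -18
The third differences are constant, confirming degree 3.
Interpolating (Newton forward form) and evaluating at n = 6 gives p(6) = -618.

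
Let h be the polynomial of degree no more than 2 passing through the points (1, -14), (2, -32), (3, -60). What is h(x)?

Write h(x) = ax^2 + bx + c. Substituting each data point gives a linear system:
  a + b + c = -14
  4a + 2b + c = -32
  9a + 3b + c = -60
Solving the system yields a = -5, b = -3, c = -6.
So h(x) = -5x^2 - 3x - 6.
Check: h(3) = -60. ✓

h(x) = -5x^2 - 3x - 6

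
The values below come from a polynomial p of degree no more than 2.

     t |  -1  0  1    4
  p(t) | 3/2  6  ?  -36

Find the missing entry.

9/2

The 3 known points determine the degree-2 polynomial uniquely.
Write p(t) = at^2 + bt + c. Substituting each data point gives a linear system:
  a - b + c = 3/2
  c = 6
  16a + 4b + c = -36
Solving the system yields a = -3, b = 3/2, c = 6.
So p(t) = -3t^2 + (3/2)t + 6.
Then p(1) = 9/2.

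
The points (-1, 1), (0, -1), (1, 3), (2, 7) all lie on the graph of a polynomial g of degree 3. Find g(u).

Write g(u) = au^3 + bu^2 + cu + d. Substituting each data point gives a linear system:
  -a + b - c + d = 1
  d = -1
  a + b + c + d = 3
  8a + 4b + 2c + d = 7
Solving the system yields a = -1, b = 3, c = 2, d = -1.
So g(u) = -u^3 + 3u^2 + 2u - 1.
Check: g(0) = -1. ✓

g(u) = -u^3 + 3u^2 + 2u - 1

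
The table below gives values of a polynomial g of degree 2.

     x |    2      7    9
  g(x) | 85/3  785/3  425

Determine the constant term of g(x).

5

Write g(x) = ax^2 + bx + c. Substituting each data point gives a linear system:
  4a + 2b + c = 85/3
  49a + 7b + c = 785/3
  81a + 9b + c = 425
Solving the system yields a = 5, b = 5/3, c = 5.
So g(x) = 5x² + (5/3)x + 5.
The constant term is 5.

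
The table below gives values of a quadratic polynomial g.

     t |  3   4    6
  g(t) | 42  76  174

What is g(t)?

Using the Lagrange interpolation formula with nodes 3, 4, 6:
  L_0(t) = (t - 4)(t - 6) / 3
  L_1(t) = (t - 3)(t - 6) / -2
  L_2(t) = (t - 3)(t - 4) / 6
Then g(t) = 42·L_0(t) + 76·L_1(t) + 174·L_2(t).
Expanding and collecting terms gives g(t) = 5t² - t.
Check: g(3) = 42. ✓

g(t) = 5t^2 - t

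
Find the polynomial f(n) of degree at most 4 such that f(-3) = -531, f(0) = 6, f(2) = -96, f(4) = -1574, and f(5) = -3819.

f(n) = -6n^4 - 4n^2 + 5n + 6

Write f(n) = an^4 + bn^3 + cn^2 + dn + e. Substituting each data point gives a linear system:
  81a - 27b + 9c - 3d + e = -531
  e = 6
  16a + 8b + 4c + 2d + e = -96
  256a + 64b + 16c + 4d + e = -1574
  625a + 125b + 25c + 5d + e = -3819
Solving the system yields a = -6, b = 0, c = -4, d = 5, e = 6.
So f(n) = -6n^4 - 4n^2 + 5n + 6.
Check: f(5) = -3819. ✓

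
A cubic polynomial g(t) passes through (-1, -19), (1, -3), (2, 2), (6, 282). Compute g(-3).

Write g(t) = at^3 + bt^2 + ct + d. Substituting each data point gives a linear system:
  -a + b - c + d = -19
  a + b + c + d = -3
  8a + 4b + 2c + d = 2
  216a + 36b + 6c + d = 282
Solving the system yields a = 2, b = -5, c = 6, d = -6.
So g(t) = 2t^3 - 5t^2 + 6t - 6.
Then g(-3) = -123.

-123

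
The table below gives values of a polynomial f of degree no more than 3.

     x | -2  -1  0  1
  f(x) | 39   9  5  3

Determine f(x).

f(x) = -4x^3 + x^2 + x + 5

Write f(x) = ax^3 + bx^2 + cx + d. Substituting each data point gives a linear system:
  -8a + 4b - 2c + d = 39
  -a + b - c + d = 9
  d = 5
  a + b + c + d = 3
Solving the system yields a = -4, b = 1, c = 1, d = 5.
So f(x) = -4x^3 + x^2 + x + 5.
Check: f(0) = 5. ✓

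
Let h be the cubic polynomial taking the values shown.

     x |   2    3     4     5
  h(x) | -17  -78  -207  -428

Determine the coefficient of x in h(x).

Write h(x) = ax^3 + bx^2 + cx + d. Substituting each data point gives a linear system:
  8a + 4b + 2c + d = -17
  27a + 9b + 3c + d = -78
  64a + 16b + 4c + d = -207
  125a + 25b + 5c + d = -428
Solving the system yields a = -4, b = 2, c = 5, d = -3.
So h(x) = -4x³ + 2x² + 5x - 3.
The coefficient of x is 5.

5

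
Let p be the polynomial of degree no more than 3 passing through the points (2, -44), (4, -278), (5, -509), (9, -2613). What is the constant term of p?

6

Write p(n) = an^3 + bn^2 + cn + d. Substituting each data point gives a linear system:
  8a + 4b + 2c + d = -44
  64a + 16b + 4c + d = -278
  125a + 25b + 5c + d = -509
  729a + 81b + 9c + d = -2613
Solving the system yields a = -3, b = -5, c = -3, d = 6.
So p(n) = -3n^3 - 5n^2 - 3n + 6.
The constant term is 6.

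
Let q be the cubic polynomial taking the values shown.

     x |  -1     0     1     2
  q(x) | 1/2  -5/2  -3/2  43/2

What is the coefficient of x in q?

-4

Write q(x) = ax^3 + bx^2 + cx + d. Substituting each data point gives a linear system:
  -a + b - c + d = 1/2
  d = -5/2
  a + b + c + d = -3/2
  8a + 4b + 2c + d = 43/2
Solving the system yields a = 3, b = 2, c = -4, d = -5/2.
So q(x) = 3x^3 + 2x^2 - 4x - 5/2.
The coefficient of x is -4.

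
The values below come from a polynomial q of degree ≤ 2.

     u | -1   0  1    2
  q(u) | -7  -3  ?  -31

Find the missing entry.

-11

The 3 known points determine the degree-2 polynomial uniquely.
Write q(u) = au^2 + bu + c. Substituting each data point gives a linear system:
  a - b + c = -7
  c = -3
  4a + 2b + c = -31
Solving the system yields a = -6, b = -2, c = -3.
So q(u) = -6u^2 - 2u - 3.
Then q(1) = -11.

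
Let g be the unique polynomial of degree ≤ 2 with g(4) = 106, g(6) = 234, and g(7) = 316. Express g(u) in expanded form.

Write g(u) = au^2 + bu + c. Substituting each data point gives a linear system:
  16a + 4b + c = 106
  36a + 6b + c = 234
  49a + 7b + c = 316
Solving the system yields a = 6, b = 4, c = -6.
So g(u) = 6u^2 + 4u - 6.
Check: g(4) = 106. ✓

g(u) = 6u^2 + 4u - 6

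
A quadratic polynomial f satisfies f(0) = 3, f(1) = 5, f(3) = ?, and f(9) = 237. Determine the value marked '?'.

The 3 known points determine the degree-2 polynomial uniquely.
Write f(s) = as^2 + bs + c. Substituting each data point gives a linear system:
  c = 3
  a + b + c = 5
  81a + 9b + c = 237
Solving the system yields a = 3, b = -1, c = 3.
So f(s) = 3s^2 - s + 3.
Then f(3) = 27.

27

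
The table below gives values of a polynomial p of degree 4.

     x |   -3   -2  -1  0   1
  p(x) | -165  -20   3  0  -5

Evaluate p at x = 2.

-60

Forward differences of the values at x = -3, -2, -1, 0, 1:
  p  : -165  -20  3  0  -5
  Δ  : 145  23  -3  -5
  Δ^2: -122  -26  -2
  Δ^3: 96  24
  Δ^4: -72
The fourth differences are constant, confirming degree 4.
Interpolating (Newton forward form) and evaluating at x = 2 gives p(2) = -60.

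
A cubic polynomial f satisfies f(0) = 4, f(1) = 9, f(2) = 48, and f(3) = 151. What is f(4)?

348

Write f(s) = as^3 + bs^2 + cs + d. Substituting each data point gives a linear system:
  d = 4
  a + b + c + d = 9
  8a + 4b + 2c + d = 48
  27a + 9b + 3c + d = 151
Solving the system yields a = 5, b = 2, c = -2, d = 4.
So f(s) = 5s³ + 2s² - 2s + 4.
Then f(4) = 348.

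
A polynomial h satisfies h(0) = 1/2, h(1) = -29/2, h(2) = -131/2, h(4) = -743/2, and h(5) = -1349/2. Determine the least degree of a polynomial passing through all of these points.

Divided differences on the nodes 0, 1, 2, 4, 5:
  order 0: 1/2  -29/2  -131/2  -743/2  -1349/2
  order 1: -15  -51  -153  -303
  order 2: -18  -34  -50
  order 3: -4  -4
  order 4: 0
The order-3 divided differences are all -4 (nonzero) and every higher order vanishes, so the data lies on a polynomial of degree exactly 3.

3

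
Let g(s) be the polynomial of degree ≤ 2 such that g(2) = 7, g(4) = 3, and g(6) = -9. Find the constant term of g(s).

Write g(s) = as^2 + bs + c. Substituting each data point gives a linear system:
  4a + 2b + c = 7
  16a + 4b + c = 3
  36a + 6b + c = -9
Solving the system yields a = -1, b = 4, c = 3.
So g(s) = -s^2 + 4s + 3.
The constant term is 3.

3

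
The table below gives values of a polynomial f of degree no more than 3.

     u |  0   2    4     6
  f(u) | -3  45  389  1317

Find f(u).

f(u) = 6u^3 + u^2 - 2u - 3

Using the Lagrange interpolation formula with nodes 0, 2, 4, 6:
  L_0(u) = (u - 2)(u - 4)(u - 6) / -48
  L_1(u) = u(u - 4)(u - 6) / 16
  L_2(u) = u(u - 2)(u - 6) / -16
  L_3(u) = u(u - 2)(u - 4) / 48
Then f(u) = -3·L_0(u) + 45·L_1(u) + 389·L_2(u) + 1317·L_3(u).
Expanding and collecting terms gives f(u) = 6u³ + u² - 2u - 3.
Check: f(2) = 45. ✓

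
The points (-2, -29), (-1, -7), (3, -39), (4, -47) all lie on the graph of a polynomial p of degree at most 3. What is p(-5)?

Write p(s) = as^3 + bs^2 + cs + d. Substituting each data point gives a linear system:
  -8a + 4b - 2c + d = -29
  -a + b - c + d = -7
  27a + 9b + 3c + d = -39
  64a + 16b + 4c + d = -47
Solving the system yields a = 1, b = -6, c = -3, d = -3.
So p(s) = s³ - 6s² - 3s - 3.
Then p(-5) = -263.

-263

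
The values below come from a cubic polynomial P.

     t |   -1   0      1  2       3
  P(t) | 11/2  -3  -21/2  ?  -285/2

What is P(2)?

On equispaced nodes a degree-3 polynomial has vanishing fourth forward difference, so
  P(-1) - 4·P(0) + 6·P(1) - 4·P(2) + P(3) = 0.
Substituting the known values and solving for P(2):
  -4·P(2) = 188
  P(2) = -47.

-47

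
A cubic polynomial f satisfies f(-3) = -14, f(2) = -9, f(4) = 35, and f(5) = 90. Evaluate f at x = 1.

-10

Write f(x) = ax^3 + bx^2 + cx + d. Substituting each data point gives a linear system:
  -27a + 9b - 3c + d = -14
  8a + 4b + 2c + d = -9
  64a + 16b + 4c + d = 35
  125a + 25b + 5c + d = 90
Solving the system yields a = 1, b = 0, c = -6, d = -5.
So f(x) = x^3 - 6x - 5.
Then f(1) = -10.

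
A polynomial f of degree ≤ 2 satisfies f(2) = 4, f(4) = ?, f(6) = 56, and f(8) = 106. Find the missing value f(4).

The 3 known points determine the degree-2 polynomial uniquely.
Write f(t) = at^2 + bt + c. Substituting each data point gives a linear system:
  4a + 2b + c = 4
  36a + 6b + c = 56
  64a + 8b + c = 106
Solving the system yields a = 2, b = -3, c = 2.
So f(t) = 2t^2 - 3t + 2.
Then f(4) = 22.

22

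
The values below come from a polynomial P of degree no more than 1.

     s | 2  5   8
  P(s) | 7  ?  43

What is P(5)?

25

On equispaced nodes a degree-1 polynomial has vanishing second forward difference, so
  P(2) - 2·P(5) + P(8) = 0.
Substituting the known values and solving for P(5):
  -2·P(5) = -50
  P(5) = 25.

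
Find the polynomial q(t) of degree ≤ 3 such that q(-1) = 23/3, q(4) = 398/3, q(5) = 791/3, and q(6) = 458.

Write q(t) = at^3 + bt^2 + ct + d. Substituting each data point gives a linear system:
  -a + b - c + d = 23/3
  64a + 16b + 4c + d = 398/3
  125a + 25b + 5c + d = 791/3
  216a + 36b + 6c + d = 458
Solving the system yields a = 2, b = 5/3, c = -6, d = 2.
So q(t) = 2t³ + (5/3)t² - 6t + 2.
Check: q(-1) = 23/3. ✓

q(t) = 2t^3 + (5/3)t^2 - 6t + 2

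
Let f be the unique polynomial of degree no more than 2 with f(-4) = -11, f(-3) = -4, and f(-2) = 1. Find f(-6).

Using the Lagrange interpolation formula with nodes -4, -3, -2:
  L_0(n) = (n + 3)(n + 2) / 2
  L_1(n) = (n + 4)(n + 2) / -1
  L_2(n) = (n + 4)(n + 3) / 2
Then f(n) = -11·L_0(n) - 4·L_1(n) + 1·L_2(n).
Expanding and collecting terms gives f(n) = -n^2 + 5.
Evaluating at n = -6: f(-6) = -31.

-31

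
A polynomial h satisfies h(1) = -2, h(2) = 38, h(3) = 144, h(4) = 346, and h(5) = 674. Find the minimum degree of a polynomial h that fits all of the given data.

Forward differences of the values at t = 1, 2, 3, 4, 5:
  h  : -2  38  144  346  674
  Δ  : 40  106  202  328
  Δ^2: 66  96  126
  Δ^3: 30  30
  Δ^4: 0
The third differences are constant (30) and nonzero, while all higher differences vanish, so the minimal degree is 3.

3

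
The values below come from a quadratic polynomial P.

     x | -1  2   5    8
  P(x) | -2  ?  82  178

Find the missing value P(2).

The 3 known points determine the degree-2 polynomial uniquely.
Write P(x) = ax^2 + bx + c. Substituting each data point gives a linear system:
  a - b + c = -2
  25a + 5b + c = 82
  64a + 8b + c = 178
Solving the system yields a = 2, b = 6, c = 2.
So P(x) = 2x^2 + 6x + 2.
Then P(2) = 22.

22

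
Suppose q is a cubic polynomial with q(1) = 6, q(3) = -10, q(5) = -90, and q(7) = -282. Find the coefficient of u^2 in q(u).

1

Write q(u) = au^3 + bu^2 + cu + d. Substituting each data point gives a linear system:
  a + b + c + d = 6
  27a + 9b + 3c + d = -10
  125a + 25b + 5c + d = -90
  343a + 49b + 7c + d = -282
Solving the system yields a = -1, b = 1, c = 1, d = 5.
So q(u) = -u^3 + u^2 + u + 5.
The coefficient of u^2 is 1.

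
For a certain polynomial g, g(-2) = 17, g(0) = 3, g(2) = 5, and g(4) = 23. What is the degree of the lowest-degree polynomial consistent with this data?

2

Forward differences of the values at x = -2, 0, 2, 4:
  g  : 17  3  5  23
  Δ  : -14  2  18
  Δ^2: 16  16
  Δ^3: 0
The second differences are constant (16) and nonzero, while all higher differences vanish, so the minimal degree is 2.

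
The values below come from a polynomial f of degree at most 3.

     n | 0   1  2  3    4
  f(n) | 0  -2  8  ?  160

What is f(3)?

54

On equispaced nodes a degree-3 polynomial has vanishing fourth forward difference, so
  f(0) - 4·f(1) + 6·f(2) - 4·f(3) + f(4) = 0.
Substituting the known values and solving for f(3):
  -4·f(3) = -216
  f(3) = 54.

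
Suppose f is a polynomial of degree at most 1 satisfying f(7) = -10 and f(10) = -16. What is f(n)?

Using the Lagrange interpolation formula with nodes 7, 10:
  L_0(n) = (n - 10) / -3
  L_1(n) = (n - 7) / 3
Then f(n) = -10·L_0(n) - 16·L_1(n).
Expanding and collecting terms gives f(n) = -2n + 4.
Check: f(10) = -16. ✓

f(n) = -2n + 4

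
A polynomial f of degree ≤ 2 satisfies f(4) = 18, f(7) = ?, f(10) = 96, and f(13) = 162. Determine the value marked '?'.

48

On equispaced nodes a degree-2 polynomial has vanishing third forward difference, so
  - f(4) + 3·f(7) - 3·f(10) + f(13) = 0.
Substituting the known values and solving for f(7):
  3·f(7) = 144
  f(7) = 48.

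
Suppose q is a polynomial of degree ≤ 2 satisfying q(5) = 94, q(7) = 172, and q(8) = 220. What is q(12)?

Using the Lagrange interpolation formula with nodes 5, 7, 8:
  L_0(x) = (x - 7)(x - 8) / 6
  L_1(x) = (x - 5)(x - 8) / -2
  L_2(x) = (x - 5)(x - 7) / 3
Then q(x) = 94·L_0(x) + 172·L_1(x) + 220·L_2(x).
Expanding and collecting terms gives q(x) = 3x^2 + 3x + 4.
Evaluating at x = 12: q(12) = 472.

472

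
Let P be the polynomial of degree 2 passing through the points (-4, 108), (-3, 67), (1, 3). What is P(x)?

P(x) = 5x^2 - 6x + 4

Write P(x) = ax^2 + bx + c. Substituting each data point gives a linear system:
  16a - 4b + c = 108
  9a - 3b + c = 67
  a + b + c = 3
Solving the system yields a = 5, b = -6, c = 4.
So P(x) = 5x² - 6x + 4.
Check: P(-3) = 67. ✓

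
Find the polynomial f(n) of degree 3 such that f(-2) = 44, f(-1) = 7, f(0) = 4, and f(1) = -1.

Write f(n) = an^3 + bn^2 + cn + d. Substituting each data point gives a linear system:
  -8a + 4b - 2c + d = 44
  -a + b - c + d = 7
  d = 4
  a + b + c + d = -1
Solving the system yields a = -6, b = -1, c = 2, d = 4.
So f(n) = -6n^3 - n^2 + 2n + 4.
Check: f(0) = 4. ✓

f(n) = -6n^3 - n^2 + 2n + 4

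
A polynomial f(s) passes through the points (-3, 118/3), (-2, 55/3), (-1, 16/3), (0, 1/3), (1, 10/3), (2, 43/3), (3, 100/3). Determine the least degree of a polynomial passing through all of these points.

2

Forward differences of the values at s = -3, -2, -1, 0, 1, 2, 3:
  f  : 118/3  55/3  16/3  1/3  10/3  43/3  100/3
  Δ  : -21  -13  -5  3  11  19
  Δ^2: 8  8  8  8  8
  Δ^3: 0  0  0  0
  Δ^4: 0  0  0
  Δ^5: 0  0
  Δ^6: 0
The second differences are constant (8) and nonzero, while all higher differences vanish, so the minimal degree is 2.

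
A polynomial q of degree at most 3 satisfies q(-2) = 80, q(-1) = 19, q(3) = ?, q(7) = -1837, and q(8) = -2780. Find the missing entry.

-125

The 4 known points determine the degree-3 polynomial uniquely.
Write q(t) = at^3 + bt^2 + ct + d. Substituting each data point gives a linear system:
  -8a + 4b - 2c + d = 80
  -a + b - c + d = 19
  343a + 49b + 7c + d = -1837
  512a + 64b + 8c + d = -2780
Solving the system yields a = -6, b = 5, c = -4, d = 4.
So q(t) = -6t^3 + 5t^2 - 4t + 4.
Then q(3) = -125.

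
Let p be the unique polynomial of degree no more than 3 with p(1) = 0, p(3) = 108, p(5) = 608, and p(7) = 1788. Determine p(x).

Write p(x) = ax^3 + bx^2 + cx + d. Substituting each data point gives a linear system:
  a + b + c + d = 0
  27a + 9b + 3c + d = 108
  125a + 25b + 5c + d = 608
  343a + 49b + 7c + d = 1788
Solving the system yields a = 6, b = -5, c = -4, d = 3.
So p(x) = 6x³ - 5x² - 4x + 3.
Check: p(3) = 108. ✓

p(x) = 6x^3 - 5x^2 - 4x + 3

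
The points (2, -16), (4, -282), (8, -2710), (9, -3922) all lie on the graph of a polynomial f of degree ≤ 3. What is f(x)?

f(x) = -6x^3 + 5x^2 + 5x + 2

Using the Lagrange interpolation formula with nodes 2, 4, 8, 9:
  L_0(x) = (x - 4)(x - 8)(x - 9) / -84
  L_1(x) = (x - 2)(x - 8)(x - 9) / 40
  L_2(x) = (x - 2)(x - 4)(x - 9) / -24
  L_3(x) = (x - 2)(x - 4)(x - 8) / 35
Then f(x) = -16·L_0(x) - 282·L_1(x) - 2710·L_2(x) - 3922·L_3(x).
Expanding and collecting terms gives f(x) = -6x^3 + 5x^2 + 5x + 2.
Check: f(9) = -3922. ✓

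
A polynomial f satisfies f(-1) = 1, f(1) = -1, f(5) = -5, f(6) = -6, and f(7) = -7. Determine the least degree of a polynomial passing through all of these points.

Divided differences on the nodes -1, 1, 5, 6, 7:
  order 0: 1  -1  -5  -6  -7
  order 1: -1  -1  -1  -1
  order 2: 0  0  0
  order 3: 0  0
  order 4: 0
The order-1 divided differences are all -1 (nonzero) and every higher order vanishes, so the data lies on a polynomial of degree exactly 1.

1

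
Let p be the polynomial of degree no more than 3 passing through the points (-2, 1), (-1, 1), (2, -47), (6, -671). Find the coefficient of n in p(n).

Write p(n) = an^3 + bn^2 + cn + d. Substituting each data point gives a linear system:
  -8a + 4b - 2c + d = 1
  -a + b - c + d = 1
  8a + 4b + 2c + d = -47
  216a + 36b + 6c + d = -671
Solving the system yields a = -2, b = -6, c = -4, d = 1.
So p(n) = -2n^3 - 6n^2 - 4n + 1.
The coefficient of n is -4.

-4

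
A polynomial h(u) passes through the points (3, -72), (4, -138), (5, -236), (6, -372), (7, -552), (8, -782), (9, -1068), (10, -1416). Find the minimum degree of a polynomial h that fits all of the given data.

3

Forward differences of the values at u = 3, 4, 5, 6, 7, 8, 9, 10:
  h  : -72  -138  -236  -372  -552  -782  -1068  -1416
  Δ  : -66  -98  -136  -180  -230  -286  -348
  Δ^2: -32  -38  -44  -50  -56  -62
  Δ^3: -6  -6  -6  -6  -6
  Δ^4: 0  0  0  0
  Δ^5: 0  0  0
  Δ^6: 0  0
  Δ^7: 0
The third differences are constant (-6) and nonzero, while all higher differences vanish, so the minimal degree is 3.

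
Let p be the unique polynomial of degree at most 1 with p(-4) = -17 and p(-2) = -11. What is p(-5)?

-20

Write p(t) = at + b. Substituting each data point gives a linear system:
  -4a + b = -17
  -2a + b = -11
Solving the system yields a = 3, b = -5.
So p(t) = 3t - 5.
Then p(-5) = -20.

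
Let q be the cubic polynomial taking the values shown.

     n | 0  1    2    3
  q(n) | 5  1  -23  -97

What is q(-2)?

Forward differences of the values at n = 0, 1, 2, 3:
  q  : 5  1  -23  -97
  Δ  : -4  -24  -74
  Δ^2: -20  -50
  Δ^3: -30
The third differences are constant, confirming degree 3.
Interpolating (Newton forward form) and evaluating at n = -2 gives q(-2) = 73.

73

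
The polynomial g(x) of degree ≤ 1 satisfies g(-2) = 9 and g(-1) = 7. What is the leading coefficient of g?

-2

Write g(x) = ax + b. Substituting each data point gives a linear system:
  -2a + b = 9
  -a + b = 7
Solving the system yields a = -2, b = 5.
So g(x) = -2x + 5.
The leading coefficient is -2.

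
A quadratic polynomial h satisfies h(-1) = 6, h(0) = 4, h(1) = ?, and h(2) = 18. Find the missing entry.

8

On equispaced nodes a degree-2 polynomial has vanishing third forward difference, so
  - h(-1) + 3·h(0) - 3·h(1) + h(2) = 0.
Substituting the known values and solving for h(1):
  -3·h(1) = -24
  h(1) = 8.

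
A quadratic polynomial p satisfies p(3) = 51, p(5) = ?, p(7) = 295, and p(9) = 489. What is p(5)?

On equispaced nodes a degree-2 polynomial has vanishing third forward difference, so
  - p(3) + 3·p(5) - 3·p(7) + p(9) = 0.
Substituting the known values and solving for p(5):
  3·p(5) = 447
  p(5) = 149.

149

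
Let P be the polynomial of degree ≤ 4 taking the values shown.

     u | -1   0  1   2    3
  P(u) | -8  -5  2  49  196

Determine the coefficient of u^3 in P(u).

4

Write P(u) = au^4 + bu^3 + cu^2 + du + e. Substituting each data point gives a linear system:
  a - b + c - d + e = -8
  e = -5
  a + b + c + d + e = 2
  16a + 8b + 4c + 2d + e = 49
  81a + 27b + 9c + 3d + e = 196
Solving the system yields a = 1, b = 4, c = 1, d = 1, e = -5.
So P(u) = u^4 + 4u^3 + u^2 + u - 5.
The coefficient of u^3 is 4.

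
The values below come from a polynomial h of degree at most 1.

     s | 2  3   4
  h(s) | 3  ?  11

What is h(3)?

On equispaced nodes a degree-1 polynomial has vanishing second forward difference, so
  h(2) - 2·h(3) + h(4) = 0.
Substituting the known values and solving for h(3):
  -2·h(3) = -14
  h(3) = 7.

7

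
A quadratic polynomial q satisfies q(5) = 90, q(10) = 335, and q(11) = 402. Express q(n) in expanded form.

q(n) = 3n^2 + 4n - 5

Using the Lagrange interpolation formula with nodes 5, 10, 11:
  L_0(n) = (n - 10)(n - 11) / 30
  L_1(n) = (n - 5)(n - 11) / -5
  L_2(n) = (n - 5)(n - 10) / 6
Then q(n) = 90·L_0(n) + 335·L_1(n) + 402·L_2(n).
Expanding and collecting terms gives q(n) = 3n^2 + 4n - 5.
Check: q(10) = 335. ✓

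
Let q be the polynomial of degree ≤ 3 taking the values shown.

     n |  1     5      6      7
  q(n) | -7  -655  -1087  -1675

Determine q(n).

q(n) = -4n^3 - 6n^2 - 2n + 5

Using the Lagrange interpolation formula with nodes 1, 5, 6, 7:
  L_0(n) = (n - 5)(n - 6)(n - 7) / -120
  L_1(n) = (n - 1)(n - 6)(n - 7) / 8
  L_2(n) = (n - 1)(n - 5)(n - 7) / -5
  L_3(n) = (n - 1)(n - 5)(n - 6) / 12
Then q(n) = -7·L_0(n) - 655·L_1(n) - 1087·L_2(n) - 1675·L_3(n).
Expanding and collecting terms gives q(n) = -4n^3 - 6n^2 - 2n + 5.
Check: q(7) = -1675. ✓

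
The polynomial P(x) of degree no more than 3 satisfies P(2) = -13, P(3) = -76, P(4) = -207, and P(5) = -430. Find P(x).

P(x) = -4x^3 + 2x^2 + 3x + 5

Write P(x) = ax^3 + bx^2 + cx + d. Substituting each data point gives a linear system:
  8a + 4b + 2c + d = -13
  27a + 9b + 3c + d = -76
  64a + 16b + 4c + d = -207
  125a + 25b + 5c + d = -430
Solving the system yields a = -4, b = 2, c = 3, d = 5.
So P(x) = -4x³ + 2x² + 3x + 5.
Check: P(5) = -430. ✓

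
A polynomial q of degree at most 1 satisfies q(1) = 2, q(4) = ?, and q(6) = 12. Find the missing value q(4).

The 2 known points determine the degree-1 polynomial uniquely.
Write q(n) = an + b. Substituting each data point gives a linear system:
  a + b = 2
  6a + b = 12
Solving the system yields a = 2, b = 0.
So q(n) = 2n.
Then q(4) = 8.

8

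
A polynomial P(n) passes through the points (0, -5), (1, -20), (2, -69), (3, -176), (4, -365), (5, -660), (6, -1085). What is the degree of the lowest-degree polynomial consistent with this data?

3

Forward differences of the values at n = 0, 1, 2, 3, 4, 5, 6:
  P  : -5  -20  -69  -176  -365  -660  -1085
  Δ  : -15  -49  -107  -189  -295  -425
  Δ^2: -34  -58  -82  -106  -130
  Δ^3: -24  -24  -24  -24
  Δ^4: 0  0  0
  Δ^5: 0  0
  Δ^6: 0
The third differences are constant (-24) and nonzero, while all higher differences vanish, so the minimal degree is 3.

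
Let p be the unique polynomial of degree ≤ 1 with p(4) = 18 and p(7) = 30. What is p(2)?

Write p(s) = as + b. Substituting each data point gives a linear system:
  4a + b = 18
  7a + b = 30
Solving the system yields a = 4, b = 2.
So p(s) = 4s + 2.
Then p(2) = 10.

10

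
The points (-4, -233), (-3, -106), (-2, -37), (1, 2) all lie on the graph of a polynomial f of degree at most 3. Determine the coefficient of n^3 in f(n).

Write f(n) = an^3 + bn^2 + cn + d. Substituting each data point gives a linear system:
  -64a + 16b - 4c + d = -233
  -27a + 9b - 3c + d = -106
  -8a + 4b - 2c + d = -37
  a + b + c + d = 2
Solving the system yields a = 3, b = -2, c = 2, d = -1.
So f(n) = 3n³ - 2n² + 2n - 1.
The leading coefficient is 3.

3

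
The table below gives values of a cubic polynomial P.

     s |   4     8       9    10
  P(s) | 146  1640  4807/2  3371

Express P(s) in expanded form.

Write P(s) = as^3 + bs^2 + cs + d. Substituting each data point gives a linear system:
  64a + 16b + 4c + d = 146
  512a + 64b + 8c + d = 1640
  729a + 81b + 9c + d = 4807/2
  1000a + 100b + 10c + d = 3371
Solving the system yields a = 4, b = -6, c = -5/2, d = -4.
So P(s) = 4s³ - 6s² - (5/2)s - 4.
Check: P(4) = 146. ✓

P(s) = 4s^3 - 6s^2 - (5/2)s - 4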